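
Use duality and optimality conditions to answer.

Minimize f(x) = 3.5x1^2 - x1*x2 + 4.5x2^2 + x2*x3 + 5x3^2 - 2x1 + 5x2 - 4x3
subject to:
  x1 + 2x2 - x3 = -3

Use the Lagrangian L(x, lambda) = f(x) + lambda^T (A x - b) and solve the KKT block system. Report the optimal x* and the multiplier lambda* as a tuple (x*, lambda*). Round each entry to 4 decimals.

Form the Lagrangian:
  L(x, lambda) = (1/2) x^T Q x + c^T x + lambda^T (A x - b)
Stationarity (grad_x L = 0): Q x + c + A^T lambda = 0.
Primal feasibility: A x = b.

This gives the KKT block system:
  [ Q   A^T ] [ x     ]   [-c ]
  [ A    0  ] [ lambda ] = [ b ]

Solving the linear system:
  x*      = (-0.1437, -1.0778, 0.7006)
  lambda* = (1.9281)
  f(x*)   = -1.0599

x* = (-0.1437, -1.0778, 0.7006), lambda* = (1.9281)


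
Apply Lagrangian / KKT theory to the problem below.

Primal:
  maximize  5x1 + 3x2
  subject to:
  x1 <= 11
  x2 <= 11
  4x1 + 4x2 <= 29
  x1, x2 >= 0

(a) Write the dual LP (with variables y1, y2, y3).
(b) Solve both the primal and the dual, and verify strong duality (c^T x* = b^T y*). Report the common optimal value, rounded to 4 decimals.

The standard primal-dual pair for 'max c^T x s.t. A x <= b, x >= 0' is:
  Dual:  min b^T y  s.t.  A^T y >= c,  y >= 0.

So the dual LP is:
  minimize  11y1 + 11y2 + 29y3
  subject to:
    y1 + 4y3 >= 5
    y2 + 4y3 >= 3
    y1, y2, y3 >= 0

Solving the primal: x* = (7.25, 0).
  primal value c^T x* = 36.25.
Solving the dual: y* = (0, 0, 1.25).
  dual value b^T y* = 36.25.
Strong duality: c^T x* = b^T y*. Confirmed.

36.25


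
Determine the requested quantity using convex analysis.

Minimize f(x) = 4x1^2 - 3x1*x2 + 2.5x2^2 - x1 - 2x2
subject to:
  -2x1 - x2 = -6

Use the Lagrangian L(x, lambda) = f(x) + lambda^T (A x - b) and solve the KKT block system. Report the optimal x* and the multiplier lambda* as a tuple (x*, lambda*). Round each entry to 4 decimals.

Form the Lagrangian:
  L(x, lambda) = (1/2) x^T Q x + c^T x + lambda^T (A x - b)
Stationarity (grad_x L = 0): Q x + c + A^T lambda = 0.
Primal feasibility: A x = b.

This gives the KKT block system:
  [ Q   A^T ] [ x     ]   [-c ]
  [ A    0  ] [ lambda ] = [ b ]

Solving the linear system:
  x*      = (1.875, 2.25)
  lambda* = (3.625)
  f(x*)   = 7.6875

x* = (1.875, 2.25), lambda* = (3.625)


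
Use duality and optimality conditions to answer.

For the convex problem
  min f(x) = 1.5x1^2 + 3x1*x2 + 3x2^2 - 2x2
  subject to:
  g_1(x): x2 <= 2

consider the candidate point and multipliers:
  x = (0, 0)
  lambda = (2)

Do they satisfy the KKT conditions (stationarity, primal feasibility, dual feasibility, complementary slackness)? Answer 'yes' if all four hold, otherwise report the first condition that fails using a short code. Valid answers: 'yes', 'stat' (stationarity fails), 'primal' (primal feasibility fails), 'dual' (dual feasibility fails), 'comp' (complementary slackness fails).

Gradient of f: grad f(x) = Q x + c = (0, -2)
Constraint values g_i(x) = a_i^T x - b_i:
  g_1((0, 0)) = -2
Stationarity residual: grad f(x) + sum_i lambda_i a_i = (0, 0)
  -> stationarity OK
Primal feasibility (all g_i <= 0): OK
Dual feasibility (all lambda_i >= 0): OK
Complementary slackness (lambda_i * g_i(x) = 0 for all i): FAILS

Verdict: the first failing condition is complementary_slackness -> comp.

comp


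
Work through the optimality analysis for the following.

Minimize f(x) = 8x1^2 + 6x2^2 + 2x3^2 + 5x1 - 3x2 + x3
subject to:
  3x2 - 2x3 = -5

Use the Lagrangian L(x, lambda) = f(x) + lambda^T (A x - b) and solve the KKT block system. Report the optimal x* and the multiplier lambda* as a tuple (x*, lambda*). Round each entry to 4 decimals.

Form the Lagrangian:
  L(x, lambda) = (1/2) x^T Q x + c^T x + lambda^T (A x - b)
Stationarity (grad_x L = 0): Q x + c + A^T lambda = 0.
Primal feasibility: A x = b.

This gives the KKT block system:
  [ Q   A^T ] [ x     ]   [-c ]
  [ A    0  ] [ lambda ] = [ b ]

Solving the linear system:
  x*      = (-0.3125, -0.6429, 1.5357)
  lambda* = (3.5714)
  f(x*)   = 9.8795

x* = (-0.3125, -0.6429, 1.5357), lambda* = (3.5714)


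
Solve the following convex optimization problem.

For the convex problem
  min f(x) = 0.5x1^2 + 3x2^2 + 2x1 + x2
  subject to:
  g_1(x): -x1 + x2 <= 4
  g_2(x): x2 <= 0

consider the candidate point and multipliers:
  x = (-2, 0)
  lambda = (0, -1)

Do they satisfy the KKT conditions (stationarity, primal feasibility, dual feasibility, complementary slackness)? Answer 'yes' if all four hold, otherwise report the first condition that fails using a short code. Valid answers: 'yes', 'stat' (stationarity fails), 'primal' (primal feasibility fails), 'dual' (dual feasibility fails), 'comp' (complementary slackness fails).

Gradient of f: grad f(x) = Q x + c = (0, 1)
Constraint values g_i(x) = a_i^T x - b_i:
  g_1((-2, 0)) = -2
  g_2((-2, 0)) = 0
Stationarity residual: grad f(x) + sum_i lambda_i a_i = (0, 0)
  -> stationarity OK
Primal feasibility (all g_i <= 0): OK
Dual feasibility (all lambda_i >= 0): FAILS
Complementary slackness (lambda_i * g_i(x) = 0 for all i): OK

Verdict: the first failing condition is dual_feasibility -> dual.

dual


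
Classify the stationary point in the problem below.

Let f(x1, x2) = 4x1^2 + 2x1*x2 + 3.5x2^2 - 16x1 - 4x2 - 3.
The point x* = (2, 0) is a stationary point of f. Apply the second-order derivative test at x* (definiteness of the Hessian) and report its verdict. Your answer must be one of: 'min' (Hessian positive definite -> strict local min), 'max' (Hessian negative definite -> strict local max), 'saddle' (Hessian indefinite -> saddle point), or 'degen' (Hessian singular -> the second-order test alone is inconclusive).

Compute the Hessian H = grad^2 f:
  H = [[8, 2], [2, 7]]
Verify stationarity: grad f(x*) = H x* + g = (0, 0).
Eigenvalues of H: 5.4384, 9.5616.
Both eigenvalues > 0, so H is positive definite -> x* is a strict local min.

min


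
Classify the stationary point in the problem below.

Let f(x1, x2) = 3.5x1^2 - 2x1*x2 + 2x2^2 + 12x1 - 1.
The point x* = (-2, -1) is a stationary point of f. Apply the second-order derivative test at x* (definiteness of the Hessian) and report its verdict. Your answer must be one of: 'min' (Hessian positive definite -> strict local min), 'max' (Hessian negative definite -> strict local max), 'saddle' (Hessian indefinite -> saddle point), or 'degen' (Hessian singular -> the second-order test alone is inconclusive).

Compute the Hessian H = grad^2 f:
  H = [[7, -2], [-2, 4]]
Verify stationarity: grad f(x*) = H x* + g = (0, 0).
Eigenvalues of H: 3, 8.
Both eigenvalues > 0, so H is positive definite -> x* is a strict local min.

min


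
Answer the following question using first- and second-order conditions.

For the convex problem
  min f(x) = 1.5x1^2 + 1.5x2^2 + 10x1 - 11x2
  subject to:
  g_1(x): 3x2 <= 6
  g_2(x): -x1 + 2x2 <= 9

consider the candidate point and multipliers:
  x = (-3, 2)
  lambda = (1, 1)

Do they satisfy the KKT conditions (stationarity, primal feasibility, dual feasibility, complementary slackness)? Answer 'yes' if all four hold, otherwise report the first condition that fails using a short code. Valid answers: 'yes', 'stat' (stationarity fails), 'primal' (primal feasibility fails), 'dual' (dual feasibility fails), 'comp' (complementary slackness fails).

Gradient of f: grad f(x) = Q x + c = (1, -5)
Constraint values g_i(x) = a_i^T x - b_i:
  g_1((-3, 2)) = 0
  g_2((-3, 2)) = -2
Stationarity residual: grad f(x) + sum_i lambda_i a_i = (0, 0)
  -> stationarity OK
Primal feasibility (all g_i <= 0): OK
Dual feasibility (all lambda_i >= 0): OK
Complementary slackness (lambda_i * g_i(x) = 0 for all i): FAILS

Verdict: the first failing condition is complementary_slackness -> comp.

comp


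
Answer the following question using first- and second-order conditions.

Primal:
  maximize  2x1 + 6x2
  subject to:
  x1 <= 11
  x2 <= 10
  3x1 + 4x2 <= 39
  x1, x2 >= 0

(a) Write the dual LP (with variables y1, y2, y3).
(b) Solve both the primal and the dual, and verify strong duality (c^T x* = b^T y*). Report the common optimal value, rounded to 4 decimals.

The standard primal-dual pair for 'max c^T x s.t. A x <= b, x >= 0' is:
  Dual:  min b^T y  s.t.  A^T y >= c,  y >= 0.

So the dual LP is:
  minimize  11y1 + 10y2 + 39y3
  subject to:
    y1 + 3y3 >= 2
    y2 + 4y3 >= 6
    y1, y2, y3 >= 0

Solving the primal: x* = (0, 9.75).
  primal value c^T x* = 58.5.
Solving the dual: y* = (0, 0, 1.5).
  dual value b^T y* = 58.5.
Strong duality: c^T x* = b^T y*. Confirmed.

58.5


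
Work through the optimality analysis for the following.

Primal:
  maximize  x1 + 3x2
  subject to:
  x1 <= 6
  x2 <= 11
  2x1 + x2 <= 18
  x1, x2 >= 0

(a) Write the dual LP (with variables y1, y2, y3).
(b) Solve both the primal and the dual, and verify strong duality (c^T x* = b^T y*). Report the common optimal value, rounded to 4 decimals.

The standard primal-dual pair for 'max c^T x s.t. A x <= b, x >= 0' is:
  Dual:  min b^T y  s.t.  A^T y >= c,  y >= 0.

So the dual LP is:
  minimize  6y1 + 11y2 + 18y3
  subject to:
    y1 + 2y3 >= 1
    y2 + y3 >= 3
    y1, y2, y3 >= 0

Solving the primal: x* = (3.5, 11).
  primal value c^T x* = 36.5.
Solving the dual: y* = (0, 2.5, 0.5).
  dual value b^T y* = 36.5.
Strong duality: c^T x* = b^T y*. Confirmed.

36.5


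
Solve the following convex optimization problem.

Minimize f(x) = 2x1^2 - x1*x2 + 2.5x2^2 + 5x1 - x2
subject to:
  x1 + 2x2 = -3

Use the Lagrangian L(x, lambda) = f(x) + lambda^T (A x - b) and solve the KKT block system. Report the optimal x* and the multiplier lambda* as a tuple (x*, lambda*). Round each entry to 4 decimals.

Form the Lagrangian:
  L(x, lambda) = (1/2) x^T Q x + c^T x + lambda^T (A x - b)
Stationarity (grad_x L = 0): Q x + c + A^T lambda = 0.
Primal feasibility: A x = b.

This gives the KKT block system:
  [ Q   A^T ] [ x     ]   [-c ]
  [ A    0  ] [ lambda ] = [ b ]

Solving the linear system:
  x*      = (-1.72, -0.64)
  lambda* = (1.24)
  f(x*)   = -2.12

x* = (-1.72, -0.64), lambda* = (1.24)


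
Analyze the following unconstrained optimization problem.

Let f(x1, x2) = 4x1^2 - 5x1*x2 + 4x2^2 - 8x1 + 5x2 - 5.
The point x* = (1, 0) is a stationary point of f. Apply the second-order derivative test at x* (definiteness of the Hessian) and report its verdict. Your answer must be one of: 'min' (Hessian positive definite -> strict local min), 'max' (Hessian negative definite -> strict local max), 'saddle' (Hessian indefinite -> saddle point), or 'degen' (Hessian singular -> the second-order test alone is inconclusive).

Compute the Hessian H = grad^2 f:
  H = [[8, -5], [-5, 8]]
Verify stationarity: grad f(x*) = H x* + g = (0, 0).
Eigenvalues of H: 3, 13.
Both eigenvalues > 0, so H is positive definite -> x* is a strict local min.

min


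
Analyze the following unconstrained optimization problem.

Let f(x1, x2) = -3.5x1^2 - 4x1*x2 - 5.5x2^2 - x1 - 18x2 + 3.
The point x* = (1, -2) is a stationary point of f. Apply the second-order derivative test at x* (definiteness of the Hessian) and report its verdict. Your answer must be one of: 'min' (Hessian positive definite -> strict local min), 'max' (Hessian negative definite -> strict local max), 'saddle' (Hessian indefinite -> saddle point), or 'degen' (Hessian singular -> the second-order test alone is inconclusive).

Compute the Hessian H = grad^2 f:
  H = [[-7, -4], [-4, -11]]
Verify stationarity: grad f(x*) = H x* + g = (0, 0).
Eigenvalues of H: -13.4721, -4.5279.
Both eigenvalues < 0, so H is negative definite -> x* is a strict local max.

max


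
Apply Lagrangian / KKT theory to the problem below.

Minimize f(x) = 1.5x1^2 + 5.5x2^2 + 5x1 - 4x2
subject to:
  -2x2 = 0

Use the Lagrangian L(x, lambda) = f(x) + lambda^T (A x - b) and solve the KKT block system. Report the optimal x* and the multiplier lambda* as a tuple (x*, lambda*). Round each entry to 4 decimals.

Form the Lagrangian:
  L(x, lambda) = (1/2) x^T Q x + c^T x + lambda^T (A x - b)
Stationarity (grad_x L = 0): Q x + c + A^T lambda = 0.
Primal feasibility: A x = b.

This gives the KKT block system:
  [ Q   A^T ] [ x     ]   [-c ]
  [ A    0  ] [ lambda ] = [ b ]

Solving the linear system:
  x*      = (-1.6667, 0)
  lambda* = (-2)
  f(x*)   = -4.1667

x* = (-1.6667, 0), lambda* = (-2)


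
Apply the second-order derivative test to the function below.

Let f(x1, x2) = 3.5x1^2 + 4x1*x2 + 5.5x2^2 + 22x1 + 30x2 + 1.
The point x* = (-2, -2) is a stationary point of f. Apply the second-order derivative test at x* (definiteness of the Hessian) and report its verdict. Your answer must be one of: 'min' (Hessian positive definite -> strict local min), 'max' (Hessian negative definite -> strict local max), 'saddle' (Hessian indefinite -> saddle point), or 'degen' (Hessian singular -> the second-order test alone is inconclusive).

Compute the Hessian H = grad^2 f:
  H = [[7, 4], [4, 11]]
Verify stationarity: grad f(x*) = H x* + g = (0, 0).
Eigenvalues of H: 4.5279, 13.4721.
Both eigenvalues > 0, so H is positive definite -> x* is a strict local min.

min


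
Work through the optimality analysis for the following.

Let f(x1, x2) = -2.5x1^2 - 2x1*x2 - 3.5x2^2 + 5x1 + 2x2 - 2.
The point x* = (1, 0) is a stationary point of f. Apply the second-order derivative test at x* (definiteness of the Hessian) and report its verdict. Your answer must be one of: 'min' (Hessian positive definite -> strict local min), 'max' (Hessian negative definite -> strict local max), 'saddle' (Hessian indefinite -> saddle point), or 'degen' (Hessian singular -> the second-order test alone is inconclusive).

Compute the Hessian H = grad^2 f:
  H = [[-5, -2], [-2, -7]]
Verify stationarity: grad f(x*) = H x* + g = (0, 0).
Eigenvalues of H: -8.2361, -3.7639.
Both eigenvalues < 0, so H is negative definite -> x* is a strict local max.

max


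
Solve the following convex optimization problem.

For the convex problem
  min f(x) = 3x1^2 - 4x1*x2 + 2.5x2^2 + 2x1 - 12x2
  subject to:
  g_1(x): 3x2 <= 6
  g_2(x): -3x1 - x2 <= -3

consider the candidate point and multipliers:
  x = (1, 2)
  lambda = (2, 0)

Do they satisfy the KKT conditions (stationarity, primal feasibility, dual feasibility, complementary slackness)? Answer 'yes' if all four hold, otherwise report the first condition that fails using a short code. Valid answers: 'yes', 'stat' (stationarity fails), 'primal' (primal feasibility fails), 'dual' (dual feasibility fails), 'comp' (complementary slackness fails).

Gradient of f: grad f(x) = Q x + c = (0, -6)
Constraint values g_i(x) = a_i^T x - b_i:
  g_1((1, 2)) = 0
  g_2((1, 2)) = -2
Stationarity residual: grad f(x) + sum_i lambda_i a_i = (0, 0)
  -> stationarity OK
Primal feasibility (all g_i <= 0): OK
Dual feasibility (all lambda_i >= 0): OK
Complementary slackness (lambda_i * g_i(x) = 0 for all i): OK

Verdict: yes, KKT holds.

yes


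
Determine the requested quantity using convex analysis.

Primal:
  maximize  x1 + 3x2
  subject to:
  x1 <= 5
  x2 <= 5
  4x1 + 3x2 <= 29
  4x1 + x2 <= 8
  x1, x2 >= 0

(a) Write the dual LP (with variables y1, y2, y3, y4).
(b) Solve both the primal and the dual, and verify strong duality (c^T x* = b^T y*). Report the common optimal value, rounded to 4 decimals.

The standard primal-dual pair for 'max c^T x s.t. A x <= b, x >= 0' is:
  Dual:  min b^T y  s.t.  A^T y >= c,  y >= 0.

So the dual LP is:
  minimize  5y1 + 5y2 + 29y3 + 8y4
  subject to:
    y1 + 4y3 + 4y4 >= 1
    y2 + 3y3 + y4 >= 3
    y1, y2, y3, y4 >= 0

Solving the primal: x* = (0.75, 5).
  primal value c^T x* = 15.75.
Solving the dual: y* = (0, 2.75, 0, 0.25).
  dual value b^T y* = 15.75.
Strong duality: c^T x* = b^T y*. Confirmed.

15.75


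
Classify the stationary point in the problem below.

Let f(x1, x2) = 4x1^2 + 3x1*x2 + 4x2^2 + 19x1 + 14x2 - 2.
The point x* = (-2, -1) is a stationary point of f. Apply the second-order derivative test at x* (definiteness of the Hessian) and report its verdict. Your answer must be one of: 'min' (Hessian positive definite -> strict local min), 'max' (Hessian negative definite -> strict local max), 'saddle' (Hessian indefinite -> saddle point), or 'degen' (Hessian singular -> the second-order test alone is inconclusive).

Compute the Hessian H = grad^2 f:
  H = [[8, 3], [3, 8]]
Verify stationarity: grad f(x*) = H x* + g = (0, 0).
Eigenvalues of H: 5, 11.
Both eigenvalues > 0, so H is positive definite -> x* is a strict local min.

min


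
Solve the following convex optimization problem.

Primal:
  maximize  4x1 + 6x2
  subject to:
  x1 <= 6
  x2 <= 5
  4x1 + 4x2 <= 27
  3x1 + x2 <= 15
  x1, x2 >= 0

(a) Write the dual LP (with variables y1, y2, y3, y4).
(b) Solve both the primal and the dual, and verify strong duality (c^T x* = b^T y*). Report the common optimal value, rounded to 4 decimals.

The standard primal-dual pair for 'max c^T x s.t. A x <= b, x >= 0' is:
  Dual:  min b^T y  s.t.  A^T y >= c,  y >= 0.

So the dual LP is:
  minimize  6y1 + 5y2 + 27y3 + 15y4
  subject to:
    y1 + 4y3 + 3y4 >= 4
    y2 + 4y3 + y4 >= 6
    y1, y2, y3, y4 >= 0

Solving the primal: x* = (1.75, 5).
  primal value c^T x* = 37.
Solving the dual: y* = (0, 2, 1, 0).
  dual value b^T y* = 37.
Strong duality: c^T x* = b^T y*. Confirmed.

37


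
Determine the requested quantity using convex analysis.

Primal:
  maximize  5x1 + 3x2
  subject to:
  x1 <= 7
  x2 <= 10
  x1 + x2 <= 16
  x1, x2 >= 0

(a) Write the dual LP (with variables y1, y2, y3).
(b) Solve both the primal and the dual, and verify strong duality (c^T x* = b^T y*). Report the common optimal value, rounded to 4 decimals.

The standard primal-dual pair for 'max c^T x s.t. A x <= b, x >= 0' is:
  Dual:  min b^T y  s.t.  A^T y >= c,  y >= 0.

So the dual LP is:
  minimize  7y1 + 10y2 + 16y3
  subject to:
    y1 + y3 >= 5
    y2 + y3 >= 3
    y1, y2, y3 >= 0

Solving the primal: x* = (7, 9).
  primal value c^T x* = 62.
Solving the dual: y* = (2, 0, 3).
  dual value b^T y* = 62.
Strong duality: c^T x* = b^T y*. Confirmed.

62


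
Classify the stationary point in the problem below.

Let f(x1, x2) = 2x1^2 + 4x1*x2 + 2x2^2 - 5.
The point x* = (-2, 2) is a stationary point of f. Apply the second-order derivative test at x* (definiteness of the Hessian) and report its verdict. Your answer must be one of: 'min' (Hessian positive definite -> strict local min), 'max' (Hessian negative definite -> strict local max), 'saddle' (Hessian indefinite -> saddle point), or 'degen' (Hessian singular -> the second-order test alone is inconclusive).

Compute the Hessian H = grad^2 f:
  H = [[4, 4], [4, 4]]
Verify stationarity: grad f(x*) = H x* + g = (0, 0).
Eigenvalues of H: 0, 8.
H has a zero eigenvalue (singular; positive semidefinite but not definite), so H is neither positive definite, negative definite, nor indefinite. The second-order test alone is inconclusive -> degen.
(Indeed, f is constant along the null direction of H through x*, so x* is not a strict local extremum.)

degen


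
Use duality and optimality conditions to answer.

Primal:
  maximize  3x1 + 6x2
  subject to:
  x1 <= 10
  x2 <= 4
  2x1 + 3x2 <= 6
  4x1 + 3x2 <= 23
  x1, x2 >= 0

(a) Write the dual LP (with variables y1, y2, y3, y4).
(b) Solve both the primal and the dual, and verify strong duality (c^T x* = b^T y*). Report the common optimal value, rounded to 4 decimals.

The standard primal-dual pair for 'max c^T x s.t. A x <= b, x >= 0' is:
  Dual:  min b^T y  s.t.  A^T y >= c,  y >= 0.

So the dual LP is:
  minimize  10y1 + 4y2 + 6y3 + 23y4
  subject to:
    y1 + 2y3 + 4y4 >= 3
    y2 + 3y3 + 3y4 >= 6
    y1, y2, y3, y4 >= 0

Solving the primal: x* = (0, 2).
  primal value c^T x* = 12.
Solving the dual: y* = (0, 0, 2, 0).
  dual value b^T y* = 12.
Strong duality: c^T x* = b^T y*. Confirmed.

12


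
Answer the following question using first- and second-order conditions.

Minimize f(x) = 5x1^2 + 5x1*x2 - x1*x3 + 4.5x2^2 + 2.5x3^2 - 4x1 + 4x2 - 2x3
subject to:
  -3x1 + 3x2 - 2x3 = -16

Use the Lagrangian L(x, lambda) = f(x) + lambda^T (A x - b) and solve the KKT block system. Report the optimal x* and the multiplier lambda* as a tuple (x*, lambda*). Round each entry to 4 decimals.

Form the Lagrangian:
  L(x, lambda) = (1/2) x^T Q x + c^T x + lambda^T (A x - b)
Stationarity (grad_x L = 0): Q x + c + A^T lambda = 0.
Primal feasibility: A x = b.

This gives the KKT block system:
  [ Q   A^T ] [ x     ]   [-c ]
  [ A    0  ] [ lambda ] = [ b ]

Solving the linear system:
  x*      = (2.145, -2.1914, 1.4954)
  lambda* = (1.6659)
  f(x*)   = 3.1589

x* = (2.145, -2.1914, 1.4954), lambda* = (1.6659)


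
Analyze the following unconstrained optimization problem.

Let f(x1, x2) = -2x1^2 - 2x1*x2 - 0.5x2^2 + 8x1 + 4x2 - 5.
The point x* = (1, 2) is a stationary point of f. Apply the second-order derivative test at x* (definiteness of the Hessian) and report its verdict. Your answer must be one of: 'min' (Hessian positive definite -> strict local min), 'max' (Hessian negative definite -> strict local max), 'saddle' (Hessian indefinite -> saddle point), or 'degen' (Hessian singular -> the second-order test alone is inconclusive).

Compute the Hessian H = grad^2 f:
  H = [[-4, -2], [-2, -1]]
Verify stationarity: grad f(x*) = H x* + g = (0, 0).
Eigenvalues of H: -5, 0.
H has a zero eigenvalue (singular; negative semidefinite but not definite), so H is neither positive definite, negative definite, nor indefinite. The second-order test alone is inconclusive -> degen.
(Indeed, f is constant along the null direction of H through x*, so x* is not a strict local extremum.)

degen


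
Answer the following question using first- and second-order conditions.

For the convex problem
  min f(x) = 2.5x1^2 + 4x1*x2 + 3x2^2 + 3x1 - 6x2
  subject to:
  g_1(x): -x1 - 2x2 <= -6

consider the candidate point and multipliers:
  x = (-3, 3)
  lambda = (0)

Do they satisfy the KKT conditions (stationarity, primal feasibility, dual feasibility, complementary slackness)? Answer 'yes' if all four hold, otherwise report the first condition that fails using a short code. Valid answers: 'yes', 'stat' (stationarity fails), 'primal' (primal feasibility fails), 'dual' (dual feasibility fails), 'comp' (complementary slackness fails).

Gradient of f: grad f(x) = Q x + c = (0, 0)
Constraint values g_i(x) = a_i^T x - b_i:
  g_1((-3, 3)) = 3
Stationarity residual: grad f(x) + sum_i lambda_i a_i = (0, 0)
  -> stationarity OK
Primal feasibility (all g_i <= 0): FAILS
Dual feasibility (all lambda_i >= 0): OK
Complementary slackness (lambda_i * g_i(x) = 0 for all i): OK

Verdict: the first failing condition is primal_feasibility -> primal.

primal


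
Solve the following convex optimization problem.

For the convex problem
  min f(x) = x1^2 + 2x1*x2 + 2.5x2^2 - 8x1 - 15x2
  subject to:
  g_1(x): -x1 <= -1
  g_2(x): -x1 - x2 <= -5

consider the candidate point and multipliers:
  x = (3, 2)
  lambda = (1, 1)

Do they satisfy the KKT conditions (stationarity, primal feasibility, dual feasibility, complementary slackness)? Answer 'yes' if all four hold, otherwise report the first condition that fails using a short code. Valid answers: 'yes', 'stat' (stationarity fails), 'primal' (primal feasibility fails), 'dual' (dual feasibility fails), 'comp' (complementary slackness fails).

Gradient of f: grad f(x) = Q x + c = (2, 1)
Constraint values g_i(x) = a_i^T x - b_i:
  g_1((3, 2)) = -2
  g_2((3, 2)) = 0
Stationarity residual: grad f(x) + sum_i lambda_i a_i = (0, 0)
  -> stationarity OK
Primal feasibility (all g_i <= 0): OK
Dual feasibility (all lambda_i >= 0): OK
Complementary slackness (lambda_i * g_i(x) = 0 for all i): FAILS

Verdict: the first failing condition is complementary_slackness -> comp.

comp


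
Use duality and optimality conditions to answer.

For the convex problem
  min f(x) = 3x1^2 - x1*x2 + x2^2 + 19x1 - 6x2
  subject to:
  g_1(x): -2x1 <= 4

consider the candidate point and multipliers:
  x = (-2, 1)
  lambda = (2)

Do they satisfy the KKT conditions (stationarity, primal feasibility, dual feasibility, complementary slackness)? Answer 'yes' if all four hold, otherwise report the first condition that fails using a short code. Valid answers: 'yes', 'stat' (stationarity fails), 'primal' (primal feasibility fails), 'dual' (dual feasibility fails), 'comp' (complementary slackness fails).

Gradient of f: grad f(x) = Q x + c = (6, -2)
Constraint values g_i(x) = a_i^T x - b_i:
  g_1((-2, 1)) = 0
Stationarity residual: grad f(x) + sum_i lambda_i a_i = (2, -2)
  -> stationarity FAILS
Primal feasibility (all g_i <= 0): OK
Dual feasibility (all lambda_i >= 0): OK
Complementary slackness (lambda_i * g_i(x) = 0 for all i): OK

Verdict: the first failing condition is stationarity -> stat.

stat


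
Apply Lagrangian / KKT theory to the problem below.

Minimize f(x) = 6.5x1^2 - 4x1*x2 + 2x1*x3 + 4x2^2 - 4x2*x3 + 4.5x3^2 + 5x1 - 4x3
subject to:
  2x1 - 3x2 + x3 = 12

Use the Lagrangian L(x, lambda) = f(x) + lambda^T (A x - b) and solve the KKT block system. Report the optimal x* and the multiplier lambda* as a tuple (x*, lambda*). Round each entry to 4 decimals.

Form the Lagrangian:
  L(x, lambda) = (1/2) x^T Q x + c^T x + lambda^T (A x - b)
Stationarity (grad_x L = 0): Q x + c + A^T lambda = 0.
Primal feasibility: A x = b.

This gives the KKT block system:
  [ Q   A^T ] [ x     ]   [-c ]
  [ A    0  ] [ lambda ] = [ b ]

Solving the linear system:
  x*      = (0.0261, -4.0439, -0.1838)
  lambda* = (-10.5734)
  f(x*)   = 63.8731

x* = (0.0261, -4.0439, -0.1838), lambda* = (-10.5734)


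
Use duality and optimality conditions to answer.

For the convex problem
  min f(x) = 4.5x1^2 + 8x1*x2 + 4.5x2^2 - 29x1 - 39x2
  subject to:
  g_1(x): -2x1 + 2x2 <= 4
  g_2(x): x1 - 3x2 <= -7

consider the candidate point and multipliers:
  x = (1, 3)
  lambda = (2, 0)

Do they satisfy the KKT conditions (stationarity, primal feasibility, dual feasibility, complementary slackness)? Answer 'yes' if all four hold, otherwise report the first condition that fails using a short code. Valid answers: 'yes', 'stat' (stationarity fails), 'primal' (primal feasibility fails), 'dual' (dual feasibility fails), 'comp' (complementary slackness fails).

Gradient of f: grad f(x) = Q x + c = (4, -4)
Constraint values g_i(x) = a_i^T x - b_i:
  g_1((1, 3)) = 0
  g_2((1, 3)) = -1
Stationarity residual: grad f(x) + sum_i lambda_i a_i = (0, 0)
  -> stationarity OK
Primal feasibility (all g_i <= 0): OK
Dual feasibility (all lambda_i >= 0): OK
Complementary slackness (lambda_i * g_i(x) = 0 for all i): OK

Verdict: yes, KKT holds.

yes


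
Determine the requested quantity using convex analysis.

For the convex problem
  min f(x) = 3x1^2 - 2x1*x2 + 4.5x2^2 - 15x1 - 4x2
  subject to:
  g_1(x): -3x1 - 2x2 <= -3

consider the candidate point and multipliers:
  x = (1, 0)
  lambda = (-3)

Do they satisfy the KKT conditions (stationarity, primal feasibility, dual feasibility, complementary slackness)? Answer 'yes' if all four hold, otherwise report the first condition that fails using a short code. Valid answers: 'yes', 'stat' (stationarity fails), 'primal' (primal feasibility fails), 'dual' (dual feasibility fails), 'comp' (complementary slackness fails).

Gradient of f: grad f(x) = Q x + c = (-9, -6)
Constraint values g_i(x) = a_i^T x - b_i:
  g_1((1, 0)) = 0
Stationarity residual: grad f(x) + sum_i lambda_i a_i = (0, 0)
  -> stationarity OK
Primal feasibility (all g_i <= 0): OK
Dual feasibility (all lambda_i >= 0): FAILS
Complementary slackness (lambda_i * g_i(x) = 0 for all i): OK

Verdict: the first failing condition is dual_feasibility -> dual.

dual


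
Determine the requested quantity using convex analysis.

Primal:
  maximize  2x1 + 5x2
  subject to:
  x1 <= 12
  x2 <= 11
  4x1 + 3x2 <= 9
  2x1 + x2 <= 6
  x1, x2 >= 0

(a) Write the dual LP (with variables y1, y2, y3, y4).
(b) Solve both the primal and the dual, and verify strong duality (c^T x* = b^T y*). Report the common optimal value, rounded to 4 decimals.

The standard primal-dual pair for 'max c^T x s.t. A x <= b, x >= 0' is:
  Dual:  min b^T y  s.t.  A^T y >= c,  y >= 0.

So the dual LP is:
  minimize  12y1 + 11y2 + 9y3 + 6y4
  subject to:
    y1 + 4y3 + 2y4 >= 2
    y2 + 3y3 + y4 >= 5
    y1, y2, y3, y4 >= 0

Solving the primal: x* = (0, 3).
  primal value c^T x* = 15.
Solving the dual: y* = (0, 0, 1.6667, 0).
  dual value b^T y* = 15.
Strong duality: c^T x* = b^T y*. Confirmed.

15


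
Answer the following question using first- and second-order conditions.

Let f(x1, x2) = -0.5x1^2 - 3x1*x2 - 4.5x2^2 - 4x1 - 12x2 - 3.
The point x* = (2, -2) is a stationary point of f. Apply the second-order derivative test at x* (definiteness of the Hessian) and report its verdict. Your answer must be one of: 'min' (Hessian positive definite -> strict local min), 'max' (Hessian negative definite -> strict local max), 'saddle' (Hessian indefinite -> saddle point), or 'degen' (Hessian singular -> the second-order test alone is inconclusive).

Compute the Hessian H = grad^2 f:
  H = [[-1, -3], [-3, -9]]
Verify stationarity: grad f(x*) = H x* + g = (0, 0).
Eigenvalues of H: -10, 0.
H has a zero eigenvalue (singular; negative semidefinite but not definite), so H is neither positive definite, negative definite, nor indefinite. The second-order test alone is inconclusive -> degen.
(Indeed, f is constant along the null direction of H through x*, so x* is not a strict local extremum.)

degen


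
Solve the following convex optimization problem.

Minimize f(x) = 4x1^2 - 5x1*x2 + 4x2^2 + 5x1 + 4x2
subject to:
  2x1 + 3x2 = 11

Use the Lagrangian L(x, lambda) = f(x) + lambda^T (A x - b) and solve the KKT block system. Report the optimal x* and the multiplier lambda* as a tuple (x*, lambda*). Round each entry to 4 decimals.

Form the Lagrangian:
  L(x, lambda) = (1/2) x^T Q x + c^T x + lambda^T (A x - b)
Stationarity (grad_x L = 0): Q x + c + A^T lambda = 0.
Primal feasibility: A x = b.

This gives the KKT block system:
  [ Q   A^T ] [ x     ]   [-c ]
  [ A    0  ] [ lambda ] = [ b ]

Solving the linear system:
  x*      = (1.9512, 2.3659)
  lambda* = (-4.3902)
  f(x*)   = 33.7561

x* = (1.9512, 2.3659), lambda* = (-4.3902)


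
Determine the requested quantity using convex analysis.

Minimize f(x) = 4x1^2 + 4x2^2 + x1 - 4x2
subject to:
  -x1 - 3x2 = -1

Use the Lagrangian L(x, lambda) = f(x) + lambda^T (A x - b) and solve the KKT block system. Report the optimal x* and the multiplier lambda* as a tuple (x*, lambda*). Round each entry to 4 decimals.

Form the Lagrangian:
  L(x, lambda) = (1/2) x^T Q x + c^T x + lambda^T (A x - b)
Stationarity (grad_x L = 0): Q x + c + A^T lambda = 0.
Primal feasibility: A x = b.

This gives the KKT block system:
  [ Q   A^T ] [ x     ]   [-c ]
  [ A    0  ] [ lambda ] = [ b ]

Solving the linear system:
  x*      = (-0.1625, 0.3875)
  lambda* = (-0.3)
  f(x*)   = -1.0063

x* = (-0.1625, 0.3875), lambda* = (-0.3)


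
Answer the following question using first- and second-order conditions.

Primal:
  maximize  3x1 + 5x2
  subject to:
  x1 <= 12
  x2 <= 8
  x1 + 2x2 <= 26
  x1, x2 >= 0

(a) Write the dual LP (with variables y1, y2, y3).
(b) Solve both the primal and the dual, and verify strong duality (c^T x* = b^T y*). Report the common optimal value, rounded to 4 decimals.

The standard primal-dual pair for 'max c^T x s.t. A x <= b, x >= 0' is:
  Dual:  min b^T y  s.t.  A^T y >= c,  y >= 0.

So the dual LP is:
  minimize  12y1 + 8y2 + 26y3
  subject to:
    y1 + y3 >= 3
    y2 + 2y3 >= 5
    y1, y2, y3 >= 0

Solving the primal: x* = (12, 7).
  primal value c^T x* = 71.
Solving the dual: y* = (0.5, 0, 2.5).
  dual value b^T y* = 71.
Strong duality: c^T x* = b^T y*. Confirmed.

71


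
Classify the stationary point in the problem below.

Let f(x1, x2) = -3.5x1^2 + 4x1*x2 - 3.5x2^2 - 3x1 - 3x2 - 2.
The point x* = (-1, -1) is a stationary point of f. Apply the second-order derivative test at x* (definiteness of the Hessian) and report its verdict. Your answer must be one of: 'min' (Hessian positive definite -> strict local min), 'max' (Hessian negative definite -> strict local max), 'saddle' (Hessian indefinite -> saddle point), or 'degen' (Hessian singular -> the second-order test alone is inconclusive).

Compute the Hessian H = grad^2 f:
  H = [[-7, 4], [4, -7]]
Verify stationarity: grad f(x*) = H x* + g = (0, 0).
Eigenvalues of H: -11, -3.
Both eigenvalues < 0, so H is negative definite -> x* is a strict local max.

max


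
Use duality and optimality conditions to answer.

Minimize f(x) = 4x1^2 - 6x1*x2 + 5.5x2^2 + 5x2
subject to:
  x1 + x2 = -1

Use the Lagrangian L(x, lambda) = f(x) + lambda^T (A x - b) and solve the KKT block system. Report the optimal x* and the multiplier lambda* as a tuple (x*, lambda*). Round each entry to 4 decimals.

Form the Lagrangian:
  L(x, lambda) = (1/2) x^T Q x + c^T x + lambda^T (A x - b)
Stationarity (grad_x L = 0): Q x + c + A^T lambda = 0.
Primal feasibility: A x = b.

This gives the KKT block system:
  [ Q   A^T ] [ x     ]   [-c ]
  [ A    0  ] [ lambda ] = [ b ]

Solving the linear system:
  x*      = (-0.3871, -0.6129)
  lambda* = (-0.5806)
  f(x*)   = -1.8226

x* = (-0.3871, -0.6129), lambda* = (-0.5806)


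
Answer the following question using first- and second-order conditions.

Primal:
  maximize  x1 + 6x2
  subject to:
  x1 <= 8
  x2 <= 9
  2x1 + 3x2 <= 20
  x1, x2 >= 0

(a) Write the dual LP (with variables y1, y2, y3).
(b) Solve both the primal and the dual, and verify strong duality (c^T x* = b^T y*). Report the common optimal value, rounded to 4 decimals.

The standard primal-dual pair for 'max c^T x s.t. A x <= b, x >= 0' is:
  Dual:  min b^T y  s.t.  A^T y >= c,  y >= 0.

So the dual LP is:
  minimize  8y1 + 9y2 + 20y3
  subject to:
    y1 + 2y3 >= 1
    y2 + 3y3 >= 6
    y1, y2, y3 >= 0

Solving the primal: x* = (0, 6.6667).
  primal value c^T x* = 40.
Solving the dual: y* = (0, 0, 2).
  dual value b^T y* = 40.
Strong duality: c^T x* = b^T y*. Confirmed.

40


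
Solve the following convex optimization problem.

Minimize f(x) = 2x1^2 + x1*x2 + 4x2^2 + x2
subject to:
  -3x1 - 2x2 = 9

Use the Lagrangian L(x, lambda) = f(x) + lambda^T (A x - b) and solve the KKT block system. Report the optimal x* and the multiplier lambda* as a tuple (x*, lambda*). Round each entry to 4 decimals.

Form the Lagrangian:
  L(x, lambda) = (1/2) x^T Q x + c^T x + lambda^T (A x - b)
Stationarity (grad_x L = 0): Q x + c + A^T lambda = 0.
Primal feasibility: A x = b.

This gives the KKT block system:
  [ Q   A^T ] [ x     ]   [-c ]
  [ A    0  ] [ lambda ] = [ b ]

Solving the linear system:
  x*      = (-2.5263, -0.7105)
  lambda* = (-3.6053)
  f(x*)   = 15.8684

x* = (-2.5263, -0.7105), lambda* = (-3.6053)


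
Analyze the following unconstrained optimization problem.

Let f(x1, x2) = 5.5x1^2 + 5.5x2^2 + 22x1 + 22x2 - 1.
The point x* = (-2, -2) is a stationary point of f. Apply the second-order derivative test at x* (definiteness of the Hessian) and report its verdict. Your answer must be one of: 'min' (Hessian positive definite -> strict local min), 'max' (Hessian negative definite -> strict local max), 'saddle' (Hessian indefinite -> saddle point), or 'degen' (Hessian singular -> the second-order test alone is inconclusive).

Compute the Hessian H = grad^2 f:
  H = [[11, 0], [0, 11]]
Verify stationarity: grad f(x*) = H x* + g = (0, 0).
Eigenvalues of H: 11, 11.
Both eigenvalues > 0, so H is positive definite -> x* is a strict local min.

min


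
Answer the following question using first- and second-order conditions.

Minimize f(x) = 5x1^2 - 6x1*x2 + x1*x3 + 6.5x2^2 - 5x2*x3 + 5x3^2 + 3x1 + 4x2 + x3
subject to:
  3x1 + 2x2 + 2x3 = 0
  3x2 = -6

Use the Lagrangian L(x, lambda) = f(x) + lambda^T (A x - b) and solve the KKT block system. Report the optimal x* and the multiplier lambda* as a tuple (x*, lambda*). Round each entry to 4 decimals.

Form the Lagrangian:
  L(x, lambda) = (1/2) x^T Q x + c^T x + lambda^T (A x - b)
Stationarity (grad_x L = 0): Q x + c + A^T lambda = 0.
Primal feasibility: A x = b.

This gives the KKT block system:
  [ Q   A^T ] [ x     ]   [-c ]
  [ A    0  ] [ lambda ] = [ b ]

Solving the linear system:
  x*      = (1, -2, 0.5)
  lambda* = (-8.5, 15.8333)
  f(x*)   = 45.25

x* = (1, -2, 0.5), lambda* = (-8.5, 15.8333)


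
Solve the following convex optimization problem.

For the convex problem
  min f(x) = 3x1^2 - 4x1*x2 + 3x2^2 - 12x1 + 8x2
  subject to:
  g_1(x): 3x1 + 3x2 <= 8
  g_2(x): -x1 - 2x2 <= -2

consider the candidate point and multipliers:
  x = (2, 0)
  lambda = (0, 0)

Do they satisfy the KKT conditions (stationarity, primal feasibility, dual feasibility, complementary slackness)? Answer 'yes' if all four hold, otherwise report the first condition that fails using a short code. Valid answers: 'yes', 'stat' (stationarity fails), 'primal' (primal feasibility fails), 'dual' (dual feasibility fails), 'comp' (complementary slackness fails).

Gradient of f: grad f(x) = Q x + c = (0, 0)
Constraint values g_i(x) = a_i^T x - b_i:
  g_1((2, 0)) = -2
  g_2((2, 0)) = 0
Stationarity residual: grad f(x) + sum_i lambda_i a_i = (0, 0)
  -> stationarity OK
Primal feasibility (all g_i <= 0): OK
Dual feasibility (all lambda_i >= 0): OK
Complementary slackness (lambda_i * g_i(x) = 0 for all i): OK

Verdict: yes, KKT holds.

yes


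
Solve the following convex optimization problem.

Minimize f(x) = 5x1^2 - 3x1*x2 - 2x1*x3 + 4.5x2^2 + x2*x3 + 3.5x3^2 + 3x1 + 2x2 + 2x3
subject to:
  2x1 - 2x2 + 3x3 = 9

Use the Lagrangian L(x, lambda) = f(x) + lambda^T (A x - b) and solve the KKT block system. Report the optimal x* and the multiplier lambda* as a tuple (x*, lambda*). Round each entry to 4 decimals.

Form the Lagrangian:
  L(x, lambda) = (1/2) x^T Q x + c^T x + lambda^T (A x - b)
Stationarity (grad_x L = 0): Q x + c + A^T lambda = 0.
Primal feasibility: A x = b.

This gives the KKT block system:
  [ Q   A^T ] [ x     ]   [-c ]
  [ A    0  ] [ lambda ] = [ b ]

Solving the linear system:
  x*      = (0.5573, -1.1762, 1.8443)
  lambda* = (-4.2065)
  f(x*)   = 20.4336

x* = (0.5573, -1.1762, 1.8443), lambda* = (-4.2065)


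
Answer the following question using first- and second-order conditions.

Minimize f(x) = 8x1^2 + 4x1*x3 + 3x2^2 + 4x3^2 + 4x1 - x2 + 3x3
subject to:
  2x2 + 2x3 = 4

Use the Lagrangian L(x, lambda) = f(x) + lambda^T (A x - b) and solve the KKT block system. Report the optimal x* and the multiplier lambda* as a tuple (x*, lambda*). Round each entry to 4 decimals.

Form the Lagrangian:
  L(x, lambda) = (1/2) x^T Q x + c^T x + lambda^T (A x - b)
Stationarity (grad_x L = 0): Q x + c + A^T lambda = 0.
Primal feasibility: A x = b.

This gives the KKT block system:
  [ Q   A^T ] [ x     ]   [-c ]
  [ A    0  ] [ lambda ] = [ b ]

Solving the linear system:
  x*      = (-0.4231, 1.3077, 0.6923)
  lambda* = (-3.4231)
  f(x*)   = 6.3846

x* = (-0.4231, 1.3077, 0.6923), lambda* = (-3.4231)


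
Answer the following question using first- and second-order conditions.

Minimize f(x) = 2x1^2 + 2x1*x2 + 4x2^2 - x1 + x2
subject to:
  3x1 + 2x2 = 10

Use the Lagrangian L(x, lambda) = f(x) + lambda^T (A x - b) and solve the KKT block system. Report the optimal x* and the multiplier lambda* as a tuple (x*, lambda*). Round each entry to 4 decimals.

Form the Lagrangian:
  L(x, lambda) = (1/2) x^T Q x + c^T x + lambda^T (A x - b)
Stationarity (grad_x L = 0): Q x + c + A^T lambda = 0.
Primal feasibility: A x = b.

This gives the KKT block system:
  [ Q   A^T ] [ x     ]   [-c ]
  [ A    0  ] [ lambda ] = [ b ]

Solving the linear system:
  x*      = (3.2813, 0.0781)
  lambda* = (-4.0938)
  f(x*)   = 18.8672

x* = (3.2813, 0.0781), lambda* = (-4.0938)


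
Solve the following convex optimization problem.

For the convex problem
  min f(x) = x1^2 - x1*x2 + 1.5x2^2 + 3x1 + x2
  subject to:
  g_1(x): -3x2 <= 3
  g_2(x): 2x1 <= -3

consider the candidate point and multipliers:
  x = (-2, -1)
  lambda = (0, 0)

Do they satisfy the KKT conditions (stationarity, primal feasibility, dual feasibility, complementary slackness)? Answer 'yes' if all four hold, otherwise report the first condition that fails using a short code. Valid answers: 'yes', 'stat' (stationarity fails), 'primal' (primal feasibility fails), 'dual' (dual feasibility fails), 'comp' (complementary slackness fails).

Gradient of f: grad f(x) = Q x + c = (0, 0)
Constraint values g_i(x) = a_i^T x - b_i:
  g_1((-2, -1)) = 0
  g_2((-2, -1)) = -1
Stationarity residual: grad f(x) + sum_i lambda_i a_i = (0, 0)
  -> stationarity OK
Primal feasibility (all g_i <= 0): OK
Dual feasibility (all lambda_i >= 0): OK
Complementary slackness (lambda_i * g_i(x) = 0 for all i): OK

Verdict: yes, KKT holds.

yes
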